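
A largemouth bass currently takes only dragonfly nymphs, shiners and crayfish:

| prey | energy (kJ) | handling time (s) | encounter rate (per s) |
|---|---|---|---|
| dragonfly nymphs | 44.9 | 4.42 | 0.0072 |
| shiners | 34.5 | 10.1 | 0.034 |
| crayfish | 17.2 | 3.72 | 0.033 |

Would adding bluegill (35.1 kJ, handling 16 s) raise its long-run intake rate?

Yes

On dragonfly nymphs, shiners and crayfish alone, R = ΣλE/(1+Σλh) = 2.064/1.498 = 1.378 kJ/s.
bluegill: E/h = 35.1/16 = 2.194 kJ/s.
Since 2.194 > R, including bluegill increases the long-run rate.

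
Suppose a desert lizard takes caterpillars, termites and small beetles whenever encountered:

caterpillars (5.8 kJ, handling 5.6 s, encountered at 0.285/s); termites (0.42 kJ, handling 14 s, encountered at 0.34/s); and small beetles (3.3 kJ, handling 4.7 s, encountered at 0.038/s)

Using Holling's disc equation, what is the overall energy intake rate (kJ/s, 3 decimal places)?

0.255 kJ/s

Energy encountered per unit search time: 0.285×5.8 + 0.34×0.42 + 0.038×3.3 = 1.921 kJ/s.
Handling time per unit search time: 0.285×5.6 + 0.34×14 + 0.038×4.7 = 6.535.
Rate = 1.921/(1 + 6.535) = 0.255 kJ/s.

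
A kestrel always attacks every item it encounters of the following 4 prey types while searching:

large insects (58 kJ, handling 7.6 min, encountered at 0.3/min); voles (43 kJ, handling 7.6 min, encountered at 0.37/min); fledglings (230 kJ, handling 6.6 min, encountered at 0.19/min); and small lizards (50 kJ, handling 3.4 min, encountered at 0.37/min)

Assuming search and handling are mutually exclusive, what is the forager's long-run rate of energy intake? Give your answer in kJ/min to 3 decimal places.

R = (0.3×58 + 0.37×43 + 0.19×230 + 0.37×50) / (1 + 0.3×7.6 + 0.37×7.6 + 0.19×6.6 + 0.37×3.4) = 95.51/8.604 = 11.1 kJ/min.

11.101 kJ/min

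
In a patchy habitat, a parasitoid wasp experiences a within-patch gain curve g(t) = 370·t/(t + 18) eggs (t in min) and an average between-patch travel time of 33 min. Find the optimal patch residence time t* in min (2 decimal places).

24.37 min

Maximise g(t)/(T+t): set derivative to zero → g'(t)(T+t) = g(t).
g'(t) = 370·18/(t + 18)². Setting 370·18/(t+18)² = 370t/[(t+18)(33+t)] gives 18(33+t) = t(t+18), so t² = 18×33 = 594.
t* = √594 = 24.37 min.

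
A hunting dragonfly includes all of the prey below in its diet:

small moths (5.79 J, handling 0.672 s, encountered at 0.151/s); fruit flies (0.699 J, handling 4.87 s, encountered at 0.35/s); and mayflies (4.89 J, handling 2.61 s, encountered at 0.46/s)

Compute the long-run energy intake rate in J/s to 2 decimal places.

Energy encountered per unit search time: 0.151×5.79 + 0.35×0.699 + 0.46×4.89 = 3.368 J/s.
Handling time per unit search time: 0.151×0.672 + 0.35×4.87 + 0.46×2.61 = 3.007.
Rate = 3.368/(1 + 3.007) = 0.8407 J/s.

0.84 J/s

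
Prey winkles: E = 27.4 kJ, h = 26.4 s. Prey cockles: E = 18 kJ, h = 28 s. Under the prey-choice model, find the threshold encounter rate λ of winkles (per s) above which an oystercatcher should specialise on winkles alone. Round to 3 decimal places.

0.062 per s

Drop cockles once their profitability E₂/h₂ falls below the rate achievable on winkles alone: E₂/h₂ = λE₁/(1 + λh₁).
Solve for λ: λE₁h₂ = E₂(1 + λh₁) → λ(E₁h₂ − E₂h₁) = E₂ → λ = E₂/(E₁h₂ − E₂h₁).
λ = 18/(27.4×28 − 18×26.4) = 18/292 = 0.06164 per s.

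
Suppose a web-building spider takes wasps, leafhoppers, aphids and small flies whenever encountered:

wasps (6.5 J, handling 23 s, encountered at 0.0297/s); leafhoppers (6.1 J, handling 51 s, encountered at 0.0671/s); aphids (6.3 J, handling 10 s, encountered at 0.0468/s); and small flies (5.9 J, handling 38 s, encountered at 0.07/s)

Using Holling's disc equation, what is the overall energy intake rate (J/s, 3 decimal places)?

0.159 J/s

R = Σλ_iE_i / (1 + Σλ_ih_i)
Numerator: 0.0297×6.5 + 0.0671×6.1 + 0.0468×6.3 + 0.07×5.9 = 1.31
Denominator: 1 + 0.0297×23 + 0.0671×51 + 0.0468×10 + 0.07×38 = 8.233
R = 1.31/8.233 = 0.1591 J/s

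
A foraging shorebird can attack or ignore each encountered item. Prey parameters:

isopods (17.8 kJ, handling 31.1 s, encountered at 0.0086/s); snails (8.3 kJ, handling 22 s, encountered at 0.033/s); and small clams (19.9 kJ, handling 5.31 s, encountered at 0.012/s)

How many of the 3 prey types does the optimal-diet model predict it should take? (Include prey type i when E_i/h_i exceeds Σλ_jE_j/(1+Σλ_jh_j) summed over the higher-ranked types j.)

3

Profitabilities (E/h, kJ/s): small clams 3.75, isopods 0.572, snails 0.377. Add prey in this order while the next type's profitability exceeds the intake rate on those already taken.
Rate on top 1: 0.2245. isopods: 0.572 > 0.2245 → include.
Rate on top 2: 0.2944. snails: 0.377 > 0.2944 → include.
Optimal diet: small clams, isopods, snails — 3 of 3 types.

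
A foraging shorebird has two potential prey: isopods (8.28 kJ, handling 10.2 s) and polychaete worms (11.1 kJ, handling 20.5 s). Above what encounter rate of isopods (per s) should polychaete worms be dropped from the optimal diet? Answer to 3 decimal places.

0.196 per s

Drop polychaete worms once their profitability E₂/h₂ falls below the rate achievable on isopods alone: E₂/h₂ = λE₁/(1 + λh₁).
Solve for λ: λE₁h₂ = E₂(1 + λh₁) → λ(E₁h₂ − E₂h₁) = E₂ → λ = E₂/(E₁h₂ − E₂h₁).
λ = 11.1/(8.28×20.5 − 11.1×10.2) = 11.1/56.52 = 0.1964 per s.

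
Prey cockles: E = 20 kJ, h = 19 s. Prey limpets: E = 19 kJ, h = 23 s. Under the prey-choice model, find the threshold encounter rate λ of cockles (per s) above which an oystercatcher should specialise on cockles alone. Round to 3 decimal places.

At the threshold, the rate on cockles alone equals the profitability of limpets: λ·20/(1 + λ·19) = 19/23 = 0.8261.
Rearranging, λ(20 − 0.8261×19) = 0.8261, so λ = 0.8261/4.304 = 0.1919 per s.

0.192 per s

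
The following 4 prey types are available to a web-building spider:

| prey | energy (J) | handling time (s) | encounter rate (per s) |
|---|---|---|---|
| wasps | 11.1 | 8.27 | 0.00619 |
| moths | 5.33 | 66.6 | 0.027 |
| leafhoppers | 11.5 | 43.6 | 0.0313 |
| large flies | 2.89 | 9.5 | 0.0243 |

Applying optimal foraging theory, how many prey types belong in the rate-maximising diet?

Profitabilities (E/h, J/s): wasps 1.34, large flies 0.304, leafhoppers 0.264, moths 0.08. Add prey in this order while the next type's profitability exceeds the intake rate on those already taken.
Rate on top 1: 0.06536. large flies: 0.304 > 0.06536 → include.
Rate on top 2: 0.1084. leafhoppers: 0.264 > 0.1084 → include.
Rate on top 3: 0.1885. moths: 0.08 < 0.1885 → exclude; stop.
Optimal diet: wasps, large flies, leafhoppers — 3 of 4 types.

3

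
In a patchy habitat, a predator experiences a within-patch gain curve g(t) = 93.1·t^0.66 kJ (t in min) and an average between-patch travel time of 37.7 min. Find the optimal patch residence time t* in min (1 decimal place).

73.2 min

Maximise g(t)/(T+t): set derivative to zero → g'(t)(T+t) = g(t).
g'(t) = 0.66·93.1·t^-0.34. Setting 0.66·93.1·t^-0.34 = 93.1·t^0.66/(37.7+t) gives 0.66(37.7+t) = t, so 0.34·t = 0.66×37.7.
t* = 0.66×37.7/0.34 = 73.18 min.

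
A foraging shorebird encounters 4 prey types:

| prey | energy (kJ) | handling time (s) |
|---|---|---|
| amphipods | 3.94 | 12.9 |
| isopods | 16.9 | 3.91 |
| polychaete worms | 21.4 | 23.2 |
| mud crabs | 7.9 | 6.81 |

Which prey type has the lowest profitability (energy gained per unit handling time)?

amphipods

In descending order of E/h:
isopods: 16.9/3.91 = 4.32 kJ/s
mud crabs: 7.9/6.81 = 1.16 kJ/s
polychaete worms: 21.4/23.2 = 0.922 kJ/s
amphipods: 3.94/12.9 = 0.305 kJ/s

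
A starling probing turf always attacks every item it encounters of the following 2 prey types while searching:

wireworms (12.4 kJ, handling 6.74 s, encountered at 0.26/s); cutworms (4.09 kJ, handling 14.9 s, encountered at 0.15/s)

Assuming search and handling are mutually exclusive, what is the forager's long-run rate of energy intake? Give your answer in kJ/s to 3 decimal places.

R = Σλ_iE_i / (1 + Σλ_ih_i)
Numerator: 0.26×12.4 + 0.15×4.09 = 3.838
Denominator: 1 + 0.26×6.74 + 0.15×14.9 = 4.987
R = 3.838/4.987 = 0.7694 kJ/s

0.769 kJ/s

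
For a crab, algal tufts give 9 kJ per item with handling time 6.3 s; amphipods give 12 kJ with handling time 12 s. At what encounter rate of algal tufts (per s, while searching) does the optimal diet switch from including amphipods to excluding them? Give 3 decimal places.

0.370 per s

The zero-one rule: include amphipods iff E₂/h₂ > λE₁/(1+λh₁). Equality gives the switch point.
λE₁h₂ = E₂ + λE₂h₁ ⇒ λ = E₂/(E₁h₂ − E₂h₁) = 12/(108 − 75.6) = 0.3704 per s.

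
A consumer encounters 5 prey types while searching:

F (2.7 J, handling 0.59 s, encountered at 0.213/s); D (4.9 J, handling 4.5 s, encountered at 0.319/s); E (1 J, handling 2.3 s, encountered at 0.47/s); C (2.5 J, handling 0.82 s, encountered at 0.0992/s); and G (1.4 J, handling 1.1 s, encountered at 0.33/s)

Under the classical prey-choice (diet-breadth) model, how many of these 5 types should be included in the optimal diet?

4

E/h in descending order: F 4.58, C 3.05, G 1.27, D 1.09, E 0.435 J/s. The optimal diet is the largest prefix of this list for which every included type satisfies E_i/h_i > R on the types above it.
Rate on top 1: 0.5109. C: 3.05 > 0.5109 → include.
Rate on top 2: 0.6819. G: 1.27 > 0.6819 → include.
Rate on top 3: 0.8185. D: 1.09 > 0.8185 → include.
Rate on top 4: 0.9477. E: 0.435 < 0.9477 → exclude; stop.
Optimal diet: F, C, G, D — 4 of 5 types.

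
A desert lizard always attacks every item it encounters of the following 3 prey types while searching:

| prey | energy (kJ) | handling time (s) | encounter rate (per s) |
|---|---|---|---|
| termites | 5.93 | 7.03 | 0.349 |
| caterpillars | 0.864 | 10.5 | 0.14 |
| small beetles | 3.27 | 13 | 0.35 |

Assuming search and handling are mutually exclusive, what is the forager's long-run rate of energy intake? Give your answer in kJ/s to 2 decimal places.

0.35 kJ/s

R = Σλ_iE_i / (1 + Σλ_ih_i)
Numerator: 0.349×5.93 + 0.14×0.864 + 0.35×3.27 = 3.335
Denominator: 1 + 0.349×7.03 + 0.14×10.5 + 0.35×13 = 9.473
R = 3.335/9.473 = 0.352 kJ/s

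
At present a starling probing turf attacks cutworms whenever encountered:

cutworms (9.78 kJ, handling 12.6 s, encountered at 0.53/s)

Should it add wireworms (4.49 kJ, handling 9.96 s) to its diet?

No

Current rate: (0.53×9.78)/(1 + 0.53×12.6) = 0.6751 kJ/s.
Profitability of wireworms: 4.49/9.96 = 0.4508 kJ/s.
Since 0.4508 < R, time spent handling wireworms is better spent searching.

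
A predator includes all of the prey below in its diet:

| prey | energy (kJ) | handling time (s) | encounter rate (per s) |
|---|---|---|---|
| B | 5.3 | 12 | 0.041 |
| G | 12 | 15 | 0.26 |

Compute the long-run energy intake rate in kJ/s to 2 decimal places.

R = Σλ_iE_i / (1 + Σλ_ih_i)
Numerator: 0.041×5.3 + 0.26×12 = 3.337
Denominator: 1 + 0.041×12 + 0.26×15 = 5.392
R = 3.337/5.392 = 0.6189 kJ/s

0.62 kJ/s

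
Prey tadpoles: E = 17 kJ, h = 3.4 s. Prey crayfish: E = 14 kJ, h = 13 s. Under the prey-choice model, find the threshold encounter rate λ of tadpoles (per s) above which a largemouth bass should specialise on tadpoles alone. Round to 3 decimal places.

0.081 per s

The zero-one rule: include crayfish iff E₂/h₂ > λE₁/(1+λh₁). Equality gives the switch point.
λE₁h₂ = E₂ + λE₂h₁ ⇒ λ = E₂/(E₁h₂ − E₂h₁) = 14/(221 − 47.6) = 0.08074 per s.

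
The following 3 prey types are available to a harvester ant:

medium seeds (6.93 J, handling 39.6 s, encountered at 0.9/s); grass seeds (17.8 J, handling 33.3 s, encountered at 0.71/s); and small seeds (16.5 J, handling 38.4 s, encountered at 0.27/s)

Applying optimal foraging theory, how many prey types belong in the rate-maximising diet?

Profitabilities (E/h, J/s): grass seeds 0.535, small seeds 0.43, medium seeds 0.175. Add prey in this order while the next type's profitability exceeds the intake rate on those already taken.
Rate on top 1: 0.5128. small seeds: 0.43 < 0.5128 → exclude; stop.
Optimal diet: grass seeds — 1 of 3 types.

1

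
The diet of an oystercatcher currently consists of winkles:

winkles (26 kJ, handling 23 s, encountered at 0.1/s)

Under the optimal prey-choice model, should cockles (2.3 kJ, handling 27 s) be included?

No

Current rate: (0.1×26)/(1 + 0.1×23) = 0.7879 kJ/s.
Profitability of cockles: 2.3/27 = 0.08519 kJ/s.
Since 0.08519 < R, time spent handling cockles is better spent searching.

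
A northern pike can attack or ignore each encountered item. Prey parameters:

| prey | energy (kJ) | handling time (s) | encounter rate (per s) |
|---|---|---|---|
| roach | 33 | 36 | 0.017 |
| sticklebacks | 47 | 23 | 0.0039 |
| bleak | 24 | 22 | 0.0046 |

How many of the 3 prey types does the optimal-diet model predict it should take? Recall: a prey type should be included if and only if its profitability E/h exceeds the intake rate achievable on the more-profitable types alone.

3

Profitabilities (E/h, kJ/s): sticklebacks 2.04, bleak 1.09, roach 0.917. Add prey in this order while the next type's profitability exceeds the intake rate on those already taken.
Rate on top 1: 0.1682. bleak: 1.09 > 0.1682 → include.
Rate on top 2: 0.2466. roach: 0.917 > 0.2466 → include.
Optimal diet: sticklebacks, bleak, roach — 3 of 3 types.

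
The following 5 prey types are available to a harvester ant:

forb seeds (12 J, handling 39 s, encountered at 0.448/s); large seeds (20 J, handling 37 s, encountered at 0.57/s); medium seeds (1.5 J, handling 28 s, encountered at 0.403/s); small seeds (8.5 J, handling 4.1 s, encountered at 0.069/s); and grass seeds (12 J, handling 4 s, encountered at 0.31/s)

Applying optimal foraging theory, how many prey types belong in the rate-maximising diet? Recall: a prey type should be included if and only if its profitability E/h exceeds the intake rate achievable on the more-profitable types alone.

E/h in descending order: grass seeds 3, small seeds 2.07, large seeds 0.541, forb seeds 0.308, medium seeds 0.0536 J/s. The optimal diet is the largest prefix of this list for which every included type satisfies E_i/h_i > R on the types above it.
Rate on top 1: 1.661. small seeds: 2.07 > 1.661 → include.
Rate on top 2: 1.707. large seeds: 0.541 < 1.707 → exclude; stop.
Optimal diet: grass seeds, small seeds — 2 of 5 types.

2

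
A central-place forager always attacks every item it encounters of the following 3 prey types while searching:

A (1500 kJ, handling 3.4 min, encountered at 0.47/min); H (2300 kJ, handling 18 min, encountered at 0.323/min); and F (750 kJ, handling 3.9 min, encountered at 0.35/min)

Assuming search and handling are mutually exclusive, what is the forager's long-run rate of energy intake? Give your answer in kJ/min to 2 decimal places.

Energy encountered per unit search time: 0.47×1500 + 0.323×2300 + 0.35×750 = 1710 kJ/min.
Handling time per unit search time: 0.47×3.4 + 0.323×18 + 0.35×3.9 = 8.777.
Rate = 1710/(1 + 8.777) = 174.9 kJ/min.

174.94 kJ/min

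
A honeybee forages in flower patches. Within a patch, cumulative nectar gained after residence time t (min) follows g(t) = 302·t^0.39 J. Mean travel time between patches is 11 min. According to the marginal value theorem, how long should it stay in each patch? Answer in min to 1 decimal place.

7.0 min

Maximise g(t)/(T+t): set derivative to zero → g'(t)(T+t) = g(t).
g'(t) = 0.39·302·t^-0.61. Setting 0.39·302·t^-0.61 = 302·t^0.39/(11+t) gives 0.39(11+t) = t, so 0.61·t = 0.39×11.
t* = 0.39×11/0.61 = 7.033 min.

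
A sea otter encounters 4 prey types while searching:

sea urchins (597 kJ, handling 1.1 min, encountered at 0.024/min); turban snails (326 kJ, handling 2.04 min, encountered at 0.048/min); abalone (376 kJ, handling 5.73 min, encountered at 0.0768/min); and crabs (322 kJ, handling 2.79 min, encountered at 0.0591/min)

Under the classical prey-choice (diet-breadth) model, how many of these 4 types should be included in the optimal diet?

4

Rank by E/h (kJ/min): sea urchins 543, turban snails 160, crabs 115, abalone 65.6. Include each in turn until the next type's E/h falls below the running intake rate.
Rate on top 1: 13.96. turban snails: 160 > 13.96 → include.
Rate on top 2: 26.66. crabs: 115 > 26.66 → include.
Rate on top 3: 38.01. abalone: 65.6 > 38.01 → include.
Optimal diet: sea urchins, turban snails, crabs, abalone — 4 of 4 types.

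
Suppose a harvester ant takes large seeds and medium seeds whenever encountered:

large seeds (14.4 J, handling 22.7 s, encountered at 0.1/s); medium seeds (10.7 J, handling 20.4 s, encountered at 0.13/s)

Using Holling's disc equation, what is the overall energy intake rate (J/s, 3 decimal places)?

R = (0.1×14.4 + 0.13×10.7) / (1 + 0.1×22.7 + 0.13×20.4) = 2.831/5.922 = 0.478 J/s.

0.478 J/s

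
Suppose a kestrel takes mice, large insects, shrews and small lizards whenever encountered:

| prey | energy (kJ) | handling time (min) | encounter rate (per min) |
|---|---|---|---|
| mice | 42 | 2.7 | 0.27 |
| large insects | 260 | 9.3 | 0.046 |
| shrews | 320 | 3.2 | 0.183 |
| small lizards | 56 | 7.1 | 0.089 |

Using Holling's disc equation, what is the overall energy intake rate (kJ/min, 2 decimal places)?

Energy encountered per unit search time: 0.27×42 + 0.046×260 + 0.183×320 + 0.089×56 = 86.84 kJ/min.
Handling time per unit search time: 0.27×2.7 + 0.046×9.3 + 0.183×3.2 + 0.089×7.1 = 2.374.
Rate = 86.84/(1 + 2.374) = 25.74 kJ/min.

25.74 kJ/min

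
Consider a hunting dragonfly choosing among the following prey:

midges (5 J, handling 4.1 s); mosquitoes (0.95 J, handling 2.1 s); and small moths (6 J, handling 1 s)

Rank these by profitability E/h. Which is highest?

Profitability E/h (J/s): midges = 5/4.1 = 1.22, mosquitoes = 0.95/2.1 = 0.452, small moths = 6/1 = 6.
Ranked: small moths > midges > mosquitoes.

small moths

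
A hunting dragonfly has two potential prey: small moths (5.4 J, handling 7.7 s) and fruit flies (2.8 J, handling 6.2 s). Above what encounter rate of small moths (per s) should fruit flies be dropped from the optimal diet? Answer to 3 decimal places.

At the threshold, the rate on small moths alone equals the profitability of fruit flies: λ·5.4/(1 + λ·7.7) = 2.8/6.2 = 0.4516.
Rearranging, λ(5.4 − 0.4516×7.7) = 0.4516, so λ = 0.4516/1.923 = 0.2349 per s.

0.235 per s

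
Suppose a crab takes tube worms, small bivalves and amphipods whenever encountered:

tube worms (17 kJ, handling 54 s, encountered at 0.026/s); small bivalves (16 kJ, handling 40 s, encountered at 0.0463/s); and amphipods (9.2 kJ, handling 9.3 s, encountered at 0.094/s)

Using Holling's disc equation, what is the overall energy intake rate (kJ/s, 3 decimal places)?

R = (0.026×17 + 0.0463×16 + 0.094×9.2) / (1 + 0.026×54 + 0.0463×40 + 0.094×9.3) = 2.048/5.13 = 0.3991 kJ/s.

0.399 kJ/s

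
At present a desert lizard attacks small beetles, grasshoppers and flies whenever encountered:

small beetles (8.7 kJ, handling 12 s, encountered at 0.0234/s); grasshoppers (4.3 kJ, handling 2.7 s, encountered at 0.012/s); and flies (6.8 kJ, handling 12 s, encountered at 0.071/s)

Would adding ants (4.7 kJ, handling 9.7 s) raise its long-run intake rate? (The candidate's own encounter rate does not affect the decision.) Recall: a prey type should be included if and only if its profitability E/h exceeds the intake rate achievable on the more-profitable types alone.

On small beetles, grasshoppers and flies alone, R = ΣλE/(1+Σλh) = 0.738/2.165 = 0.3408 kJ/s.
ants: E/h = 4.7/9.7 = 0.4845 kJ/s.
0.4845 > 0.3408, so adding ants raises the average — include it.

Yes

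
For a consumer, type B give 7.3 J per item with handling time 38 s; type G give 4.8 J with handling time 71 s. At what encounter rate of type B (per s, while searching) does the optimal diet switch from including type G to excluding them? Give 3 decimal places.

At the threshold, the rate on type B alone equals the profitability of type G: λ·7.3/(1 + λ·38) = 4.8/71 = 0.06761.
Rearranging, λ(7.3 − 0.06761×38) = 0.06761, so λ = 0.06761/4.731 = 0.01429 per s.

0.014 per s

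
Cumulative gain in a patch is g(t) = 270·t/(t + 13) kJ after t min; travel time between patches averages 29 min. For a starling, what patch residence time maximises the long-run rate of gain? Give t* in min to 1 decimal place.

19.4 min

Maximise g(t)/(T+t): set derivative to zero → g'(t)(T+t) = g(t).
g'(t) = 270·13/(t + 13)². Setting 270·13/(t+13)² = 270t/[(t+13)(29+t)] gives 13(29+t) = t(t+13), so t² = 13×29 = 377.
t* = √377 = 19.42 min.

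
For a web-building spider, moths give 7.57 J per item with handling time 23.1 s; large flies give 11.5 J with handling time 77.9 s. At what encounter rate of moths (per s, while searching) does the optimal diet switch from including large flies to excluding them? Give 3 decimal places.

Drop large flies once their profitability E₂/h₂ falls below the rate achievable on moths alone: E₂/h₂ = λE₁/(1 + λh₁).
Solve for λ: λE₁h₂ = E₂(1 + λh₁) → λ(E₁h₂ − E₂h₁) = E₂ → λ = E₂/(E₁h₂ − E₂h₁).
λ = 11.5/(7.57×77.9 − 11.5×23.1) = 11.5/324.1 = 0.03549 per s.

0.035 per s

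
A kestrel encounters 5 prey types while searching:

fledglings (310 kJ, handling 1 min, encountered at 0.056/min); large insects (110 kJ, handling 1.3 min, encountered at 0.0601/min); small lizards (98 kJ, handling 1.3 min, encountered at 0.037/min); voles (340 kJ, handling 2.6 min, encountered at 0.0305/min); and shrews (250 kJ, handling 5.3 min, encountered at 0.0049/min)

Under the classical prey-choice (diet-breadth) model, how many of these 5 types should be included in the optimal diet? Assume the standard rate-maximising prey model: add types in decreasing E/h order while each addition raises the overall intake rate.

5

Rank by E/h (kJ/min): fledglings 310, voles 131, large insects 84.6, small lizards 75.4, shrews 47.2. Include each in turn until the next type's E/h falls below the running intake rate.
Rate on top 1: 16.44. voles: 131 > 16.44 → include.
Rate on top 2: 24.43. large insects: 84.6 > 24.43 → include.
Rate on top 3: 28.3. small lizards: 75.4 > 28.3 → include.
Rate on top 4: 30.1. shrews: 47.2 > 30.1 → include.
Optimal diet: fledglings, voles, large insects, small lizards, shrews — 5 of 5 types.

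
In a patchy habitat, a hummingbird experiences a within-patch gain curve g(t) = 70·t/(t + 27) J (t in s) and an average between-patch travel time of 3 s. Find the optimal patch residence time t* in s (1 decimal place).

9.0 s

Optimal t* satisfies g'(t*) = g(t*)/(T + t*).
g'(t) = 70·27/(t + 27)². Setting 70·27/(t+27)² = 70t/[(t+27)(3+t)] gives 27(3+t) = t(t+27), so t² = 27×3 = 81.
t* = √81 = 9 s.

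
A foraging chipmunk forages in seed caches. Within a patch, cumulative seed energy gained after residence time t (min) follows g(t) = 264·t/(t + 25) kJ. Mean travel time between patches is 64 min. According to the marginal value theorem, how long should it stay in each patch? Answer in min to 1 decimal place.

Maximise g(t)/(T+t): set derivative to zero → g'(t)(T+t) = g(t).
g'(t) = 264·25/(t + 25)². Setting 264·25/(t+25)² = 264t/[(t+25)(64+t)] gives 25(64+t) = t(t+25), so t² = 25×64 = 1600.
t* = √1600 = 40 min.

40.0 min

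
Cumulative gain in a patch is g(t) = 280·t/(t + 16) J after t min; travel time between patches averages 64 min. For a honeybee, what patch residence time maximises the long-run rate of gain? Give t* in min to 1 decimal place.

By the marginal value theorem, leave when the instantaneous gain rate g'(t) equals the habitat-wide average g(t)/(T + t).
g'(t) = 280·16/(t + 16)². Setting 280·16/(t+16)² = 280t/[(t+16)(64+t)] gives 16(64+t) = t(t+16), so t² = 16×64 = 1024.
t* = √1024 = 32 min.

32.0 min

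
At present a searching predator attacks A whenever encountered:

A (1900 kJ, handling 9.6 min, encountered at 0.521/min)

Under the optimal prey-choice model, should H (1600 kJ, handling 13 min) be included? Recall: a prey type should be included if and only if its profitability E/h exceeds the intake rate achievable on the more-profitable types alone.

Current rate: (0.521×1900)/(1 + 0.521×9.6) = 164.9 kJ/min.
H: E/h = 1600/13 = 123.1 kJ/min.
Since 123.1 < R, time spent handling H is better spent searching.

No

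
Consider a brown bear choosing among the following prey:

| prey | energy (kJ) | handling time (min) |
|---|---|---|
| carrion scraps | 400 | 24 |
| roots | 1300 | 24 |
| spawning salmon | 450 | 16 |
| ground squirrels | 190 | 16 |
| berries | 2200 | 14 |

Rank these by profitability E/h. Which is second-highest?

roots

In descending order of E/h:
berries: 2200/14 = 157 kJ/min
roots: 1300/24 = 54.2 kJ/min
spawning salmon: 450/16 = 28.1 kJ/min
carrion scraps: 400/24 = 16.7 kJ/min
ground squirrels: 190/16 = 11.9 kJ/min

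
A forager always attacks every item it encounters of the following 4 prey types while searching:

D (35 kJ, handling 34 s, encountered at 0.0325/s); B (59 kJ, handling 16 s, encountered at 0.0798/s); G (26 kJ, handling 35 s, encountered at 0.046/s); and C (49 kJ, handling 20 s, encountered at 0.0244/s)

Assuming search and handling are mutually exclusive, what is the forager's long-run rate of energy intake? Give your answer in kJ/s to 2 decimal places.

1.50 kJ/s

R = (0.0325×35 + 0.0798×59 + 0.046×26 + 0.0244×49) / (1 + 0.0325×34 + 0.0798×16 + 0.046×35 + 0.0244×20) = 8.237/5.48 = 1.503 kJ/s.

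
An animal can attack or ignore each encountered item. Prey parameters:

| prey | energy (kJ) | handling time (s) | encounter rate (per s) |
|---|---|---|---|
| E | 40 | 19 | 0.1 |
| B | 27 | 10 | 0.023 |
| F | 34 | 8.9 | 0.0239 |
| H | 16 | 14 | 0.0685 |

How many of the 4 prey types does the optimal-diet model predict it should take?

3

E/h in descending order: F 3.82, B 2.7, E 2.11, H 1.14 kJ/s. The optimal diet is the largest prefix of this list for which every included type satisfies E_i/h_i > R on the types above it.
Rate on top 1: 0.6701. B: 2.7 > 0.6701 → include.
Rate on top 2: 0.9937. E: 2.11 > 0.9937 → include.
Rate on top 3: 1.626. H: 1.14 < 1.626 → exclude; stop.
Optimal diet: F, B, E — 3 of 4 types.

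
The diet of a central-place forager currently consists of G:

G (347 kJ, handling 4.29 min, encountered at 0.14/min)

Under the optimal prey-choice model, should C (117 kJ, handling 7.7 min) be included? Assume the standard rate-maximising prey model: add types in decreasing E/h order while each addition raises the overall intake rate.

On G alone, R = ΣλE/(1+Σλh) = 48.58/1.601 = 30.35 kJ/min.
C: E/h = 117/7.7 = 15.19 kJ/min.
Since 15.19 < R, time spent handling C is better spent searching.

No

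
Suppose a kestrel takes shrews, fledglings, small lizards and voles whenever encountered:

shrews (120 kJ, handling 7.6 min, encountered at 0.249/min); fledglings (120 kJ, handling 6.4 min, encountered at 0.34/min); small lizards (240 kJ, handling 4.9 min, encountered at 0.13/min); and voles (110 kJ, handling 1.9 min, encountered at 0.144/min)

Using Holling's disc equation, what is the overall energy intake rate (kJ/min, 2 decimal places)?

19.69 kJ/min

R = Σλ_iE_i / (1 + Σλ_ih_i)
Numerator: 0.249×120 + 0.34×120 + 0.13×240 + 0.144×110 = 117.7
Denominator: 1 + 0.249×7.6 + 0.34×6.4 + 0.13×4.9 + 0.144×1.9 = 5.979
R = 117.7/5.979 = 19.69 kJ/min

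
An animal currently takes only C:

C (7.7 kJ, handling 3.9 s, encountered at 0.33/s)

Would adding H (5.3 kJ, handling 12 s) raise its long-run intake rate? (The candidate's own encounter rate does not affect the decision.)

On C alone, R = ΣλE/(1+Σλh) = 2.541/2.287 = 1.111 kJ/s.
Profitability of H: 5.3/12 = 0.4417 kJ/s.
Since 0.4417 < R, time spent handling H is better spent searching.

No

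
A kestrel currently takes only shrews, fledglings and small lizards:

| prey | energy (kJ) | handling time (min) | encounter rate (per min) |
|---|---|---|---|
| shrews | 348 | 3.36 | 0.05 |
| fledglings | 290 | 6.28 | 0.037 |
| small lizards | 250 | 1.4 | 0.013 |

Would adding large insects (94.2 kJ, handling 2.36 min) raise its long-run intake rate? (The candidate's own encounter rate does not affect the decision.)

Yes

On shrews, fledglings and small lizards alone, R = ΣλE/(1+Σλh) = 31.38/1.419 = 22.12 kJ/min.
Profitability of large insects: 94.2/2.36 = 39.92 kJ/min.
Since 39.92 > R, including large insects increases the long-run rate.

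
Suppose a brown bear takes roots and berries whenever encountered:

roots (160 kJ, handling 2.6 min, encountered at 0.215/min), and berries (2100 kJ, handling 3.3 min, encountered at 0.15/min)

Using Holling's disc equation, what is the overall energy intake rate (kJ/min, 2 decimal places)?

170.11 kJ/min

R = (0.215×160 + 0.15×2100) / (1 + 0.215×2.6 + 0.15×3.3) = 349.4/2.054 = 170.1 kJ/min.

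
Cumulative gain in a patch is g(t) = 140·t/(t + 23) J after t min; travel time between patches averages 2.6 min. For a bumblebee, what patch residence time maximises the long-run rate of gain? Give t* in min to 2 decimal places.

Optimal t* satisfies g'(t*) = g(t*)/(T + t*).
g'(t) = 140·23/(t + 23)². Setting 140·23/(t+23)² = 140t/[(t+23)(2.6+t)] gives 23(2.6+t) = t(t+23), so t² = 23×2.6 = 59.8.
t* = √59.8 = 7.733 min.

7.73 min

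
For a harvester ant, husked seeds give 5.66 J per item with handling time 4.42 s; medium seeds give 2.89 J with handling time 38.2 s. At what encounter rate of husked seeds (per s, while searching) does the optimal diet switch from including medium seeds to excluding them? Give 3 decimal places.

0.014 per s

At the threshold, the rate on husked seeds alone equals the profitability of medium seeds: λ·5.66/(1 + λ·4.42) = 2.89/38.2 = 0.07565.
Rearranging, λ(5.66 − 0.07565×4.42) = 0.07565, so λ = 0.07565/5.326 = 0.01421 per s.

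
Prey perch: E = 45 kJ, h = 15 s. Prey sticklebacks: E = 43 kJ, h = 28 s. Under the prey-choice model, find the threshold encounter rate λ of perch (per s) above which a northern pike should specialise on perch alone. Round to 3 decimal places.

At the threshold, the rate on perch alone equals the profitability of sticklebacks: λ·45/(1 + λ·15) = 43/28 = 1.536.
Rearranging, λ(45 − 1.536×15) = 1.536, so λ = 1.536/21.96 = 0.06992 per s.

0.070 per s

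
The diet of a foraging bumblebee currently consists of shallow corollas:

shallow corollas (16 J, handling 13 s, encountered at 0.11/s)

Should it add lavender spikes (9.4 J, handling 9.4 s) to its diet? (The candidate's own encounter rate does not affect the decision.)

Current rate: (0.11×16)/(1 + 0.11×13) = 0.7243 J/s.
Profitability of lavender spikes: 9.4/9.4 = 1 J/s.
1 > 0.7243, so adding lavender spikes raises the average — include it.

Yes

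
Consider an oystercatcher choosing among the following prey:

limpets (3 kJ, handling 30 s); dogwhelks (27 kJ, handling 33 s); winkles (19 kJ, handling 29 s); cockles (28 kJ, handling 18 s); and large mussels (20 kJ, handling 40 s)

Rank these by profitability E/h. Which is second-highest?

Profitability E/h (kJ/s): limpets = 3/30 = 0.1, dogwhelks = 27/33 = 0.818, winkles = 19/29 = 0.655, cockles = 28/18 = 1.56, large mussels = 20/40 = 0.5.
Ranked: cockles > dogwhelks > winkles > large mussels > limpets.

dogwhelks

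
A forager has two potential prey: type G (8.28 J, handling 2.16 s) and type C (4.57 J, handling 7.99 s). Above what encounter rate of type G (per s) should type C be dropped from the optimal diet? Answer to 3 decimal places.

0.081 per s

The zero-one rule: include type C iff E₂/h₂ > λE₁/(1+λh₁). Equality gives the switch point.
λE₁h₂ = E₂ + λE₂h₁ ⇒ λ = E₂/(E₁h₂ − E₂h₁) = 4.57/(66.16 − 9.871) = 0.08119 per s.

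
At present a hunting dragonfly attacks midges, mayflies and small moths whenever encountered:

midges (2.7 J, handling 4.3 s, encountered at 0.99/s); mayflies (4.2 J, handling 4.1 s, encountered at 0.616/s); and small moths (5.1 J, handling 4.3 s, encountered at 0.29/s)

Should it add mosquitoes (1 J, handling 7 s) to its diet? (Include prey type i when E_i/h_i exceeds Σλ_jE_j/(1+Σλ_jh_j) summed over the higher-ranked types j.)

Current rate: (0.99×2.7 + 0.616×4.2 + 0.29×5.1)/(1 + 0.99×4.3 + 0.616×4.1 + 0.29×4.3) = 0.7463 J/s.
mosquitoes: E/h = 1/7 = 0.1429 J/s.
0.1429 < 0.7463, so adding mosquitoes would lower the average — exclude it.

No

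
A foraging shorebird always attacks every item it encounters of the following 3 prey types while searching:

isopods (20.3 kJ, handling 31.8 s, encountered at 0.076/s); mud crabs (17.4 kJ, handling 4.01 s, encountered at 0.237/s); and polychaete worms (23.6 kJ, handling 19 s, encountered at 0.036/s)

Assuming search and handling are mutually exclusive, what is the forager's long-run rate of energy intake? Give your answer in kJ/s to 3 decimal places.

1.290 kJ/s

Energy encountered per unit search time: 0.076×20.3 + 0.237×17.4 + 0.036×23.6 = 6.516 kJ/s.
Handling time per unit search time: 0.076×31.8 + 0.237×4.01 + 0.036×19 = 4.051.
Rate = 6.516/(1 + 4.051) = 1.29 kJ/s.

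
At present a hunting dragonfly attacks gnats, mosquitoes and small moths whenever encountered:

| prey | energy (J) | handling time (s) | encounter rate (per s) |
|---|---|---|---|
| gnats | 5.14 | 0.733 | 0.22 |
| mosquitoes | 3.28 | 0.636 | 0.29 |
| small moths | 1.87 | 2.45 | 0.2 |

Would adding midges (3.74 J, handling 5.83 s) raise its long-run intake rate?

On gnats, mosquitoes and small moths alone, R = ΣλE/(1+Σλh) = 2.456/1.836 = 1.338 J/s.
midges: E/h = 3.74/5.83 = 0.6415 J/s.
0.6415 < 1.338, so adding midges would lower the average — exclude it.

No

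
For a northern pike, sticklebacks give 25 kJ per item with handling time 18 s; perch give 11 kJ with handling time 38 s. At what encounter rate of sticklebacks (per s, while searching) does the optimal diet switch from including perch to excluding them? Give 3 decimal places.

0.015 per s

At the threshold, the rate on sticklebacks alone equals the profitability of perch: λ·25/(1 + λ·18) = 11/38 = 0.2895.
Rearranging, λ(25 − 0.2895×18) = 0.2895, so λ = 0.2895/19.79 = 0.01463 per s.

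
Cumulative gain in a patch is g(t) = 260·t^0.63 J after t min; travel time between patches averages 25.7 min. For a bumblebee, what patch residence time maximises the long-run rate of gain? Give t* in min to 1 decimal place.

43.8 min

Maximise g(t)/(T+t): set derivative to zero → g'(t)(T+t) = g(t).
g'(t) = 0.63·260·t^-0.37. Setting 0.63·260·t^-0.37 = 260·t^0.63/(25.7+t) gives 0.63(25.7+t) = t, so 0.37·t = 0.63×25.7.
t* = 0.63×25.7/0.37 = 43.76 min.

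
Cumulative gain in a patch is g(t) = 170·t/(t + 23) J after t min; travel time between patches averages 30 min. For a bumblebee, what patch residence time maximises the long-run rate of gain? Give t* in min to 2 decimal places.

Optimal t* satisfies g'(t*) = g(t*)/(T + t*).
g'(t) = 170·23/(t + 23)². Setting 170·23/(t+23)² = 170t/[(t+23)(30+t)] gives 23(30+t) = t(t+23), so t² = 23×30 = 690.
t* = √690 = 26.27 min.

26.27 min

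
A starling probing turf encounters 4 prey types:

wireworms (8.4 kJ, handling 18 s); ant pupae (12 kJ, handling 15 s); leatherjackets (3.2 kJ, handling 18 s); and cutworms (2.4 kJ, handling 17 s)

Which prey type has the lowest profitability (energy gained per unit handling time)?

cutworms

Profitability E/h (kJ/s): wireworms = 8.4/18 = 0.467, ant pupae = 12/15 = 0.8, leatherjackets = 3.2/18 = 0.178, cutworms = 2.4/17 = 0.141.
Ranked: ant pupae > wireworms > leatherjackets > cutworms.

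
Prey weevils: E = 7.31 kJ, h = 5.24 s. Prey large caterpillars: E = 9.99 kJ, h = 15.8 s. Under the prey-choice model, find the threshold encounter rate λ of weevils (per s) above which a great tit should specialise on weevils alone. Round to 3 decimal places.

Drop large caterpillars once their profitability E₂/h₂ falls below the rate achievable on weevils alone: E₂/h₂ = λE₁/(1 + λh₁).
Solve for λ: λE₁h₂ = E₂(1 + λh₁) → λ(E₁h₂ − E₂h₁) = E₂ → λ = E₂/(E₁h₂ − E₂h₁).
λ = 9.99/(7.31×15.8 − 9.99×5.24) = 9.99/63.15 = 0.1582 per s.

0.158 per s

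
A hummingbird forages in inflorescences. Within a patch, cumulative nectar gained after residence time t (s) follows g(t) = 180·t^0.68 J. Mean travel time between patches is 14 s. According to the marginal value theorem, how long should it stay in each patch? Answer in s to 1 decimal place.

Maximise g(t)/(T+t): set derivative to zero → g'(t)(T+t) = g(t).
g'(t) = 0.68·180·t^-0.32. Setting 0.68·180·t^-0.32 = 180·t^0.68/(14+t) gives 0.68(14+t) = t, so 0.32·t = 0.68×14.
t* = 0.68×14/0.32 = 29.75 s.

29.8 s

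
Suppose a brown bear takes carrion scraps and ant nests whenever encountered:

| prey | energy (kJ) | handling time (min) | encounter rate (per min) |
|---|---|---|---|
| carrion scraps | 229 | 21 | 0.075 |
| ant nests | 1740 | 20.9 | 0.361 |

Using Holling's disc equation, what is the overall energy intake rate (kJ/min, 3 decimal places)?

R = Σλ_iE_i / (1 + Σλ_ih_i)
Numerator: 0.075×229 + 0.361×1740 = 645.3
Denominator: 1 + 0.075×21 + 0.361×20.9 = 10.12
R = 645.3/10.12 = 63.77 kJ/min

63.767 kJ/min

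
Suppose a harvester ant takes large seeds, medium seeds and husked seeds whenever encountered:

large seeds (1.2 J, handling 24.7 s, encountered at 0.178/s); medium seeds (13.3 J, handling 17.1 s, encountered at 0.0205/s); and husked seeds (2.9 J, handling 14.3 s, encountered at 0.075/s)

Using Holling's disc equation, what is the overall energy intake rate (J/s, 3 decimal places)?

R = (0.178×1.2 + 0.0205×13.3 + 0.075×2.9) / (1 + 0.178×24.7 + 0.0205×17.1 + 0.075×14.3) = 0.7037/6.82 = 0.1032 J/s.

0.103 J/s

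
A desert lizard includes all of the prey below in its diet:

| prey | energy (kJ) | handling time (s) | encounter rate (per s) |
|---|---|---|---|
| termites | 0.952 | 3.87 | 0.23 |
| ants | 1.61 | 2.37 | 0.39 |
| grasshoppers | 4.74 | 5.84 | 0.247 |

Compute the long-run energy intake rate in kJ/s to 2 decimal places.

0.47 kJ/s

Energy encountered per unit search time: 0.23×0.952 + 0.39×1.61 + 0.247×4.74 = 2.018 kJ/s.
Handling time per unit search time: 0.23×3.87 + 0.39×2.37 + 0.247×5.84 = 3.257.
Rate = 2.018/(1 + 3.257) = 0.474 kJ/s.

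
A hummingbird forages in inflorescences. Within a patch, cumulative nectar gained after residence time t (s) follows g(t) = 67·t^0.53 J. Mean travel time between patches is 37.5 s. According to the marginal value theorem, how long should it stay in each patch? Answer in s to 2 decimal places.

42.29 s

Maximise g(t)/(T+t): set derivative to zero → g'(t)(T+t) = g(t).
g'(t) = 0.53·67·t^-0.47. Setting 0.53·67·t^-0.47 = 67·t^0.53/(37.5+t) gives 0.53(37.5+t) = t, so 0.47·t = 0.53×37.5.
t* = 0.53×37.5/0.47 = 42.29 s.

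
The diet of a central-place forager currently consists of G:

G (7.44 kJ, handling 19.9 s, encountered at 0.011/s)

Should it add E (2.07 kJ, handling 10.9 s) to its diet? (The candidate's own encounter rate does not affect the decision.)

Yes

Current rate: (0.011×7.44)/(1 + 0.011×19.9) = 0.06714 kJ/s.
Profitability of E: 2.07/10.9 = 0.1899 kJ/s.
Since 0.1899 > R, including E increases the long-run rate.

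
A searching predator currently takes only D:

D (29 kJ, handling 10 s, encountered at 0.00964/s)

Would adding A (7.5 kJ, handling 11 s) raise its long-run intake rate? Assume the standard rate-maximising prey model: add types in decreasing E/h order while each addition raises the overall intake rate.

Intake rate on the current diet: R = (0.00964×29) / (1 + 0.00964×10) = 0.2796/1.096 = 0.255 kJ/s.
A: E/h = 7.5/11 = 0.6818 kJ/s.
Since 0.6818 > R, including A increases the long-run rate.

Yes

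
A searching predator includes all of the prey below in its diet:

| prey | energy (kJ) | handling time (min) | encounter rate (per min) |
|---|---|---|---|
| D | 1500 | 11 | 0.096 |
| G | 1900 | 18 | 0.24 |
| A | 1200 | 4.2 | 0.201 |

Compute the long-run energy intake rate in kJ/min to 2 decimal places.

Energy encountered per unit search time: 0.096×1500 + 0.24×1900 + 0.201×1200 = 841.2 kJ/min.
Handling time per unit search time: 0.096×11 + 0.24×18 + 0.201×4.2 = 6.22.
Rate = 841.2/(1 + 6.22) = 116.5 kJ/min.

116.51 kJ/min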